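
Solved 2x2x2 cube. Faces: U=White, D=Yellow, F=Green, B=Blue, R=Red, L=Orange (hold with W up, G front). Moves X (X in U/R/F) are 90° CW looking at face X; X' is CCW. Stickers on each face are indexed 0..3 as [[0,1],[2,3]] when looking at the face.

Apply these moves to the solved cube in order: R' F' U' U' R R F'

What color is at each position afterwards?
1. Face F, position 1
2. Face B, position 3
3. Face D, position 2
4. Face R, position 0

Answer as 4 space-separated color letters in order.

Answer: W B Y R

Derivation:
After move 1 (R'): R=RRRR U=WBWB F=GWGW D=YGYG B=YBYB
After move 2 (F'): F=WWGG U=WBRR R=GRYR D=OOYG L=OBOW
After move 3 (U'): U=BRWR F=OBGG R=WWYR B=GRYB L=YBOW
After move 4 (U'): U=RRBW F=YBGG R=OBYR B=WWYB L=GROW
After move 5 (R): R=YORB U=RBBG F=YOGG D=OYYW B=WWRB
After move 6 (R): R=RYBO U=ROBG F=YYGW D=ORYW B=GWBB
After move 7 (F'): F=YWYG U=RORB R=RYOO D=RWYW L=GGOB
Query 1: F[1] = W
Query 2: B[3] = B
Query 3: D[2] = Y
Query 4: R[0] = R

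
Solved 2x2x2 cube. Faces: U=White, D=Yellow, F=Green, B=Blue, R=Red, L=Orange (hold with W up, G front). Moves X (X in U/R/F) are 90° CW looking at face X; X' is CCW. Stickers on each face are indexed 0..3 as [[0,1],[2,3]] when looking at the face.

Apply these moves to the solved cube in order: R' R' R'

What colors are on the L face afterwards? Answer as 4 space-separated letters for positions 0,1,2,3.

After move 1 (R'): R=RRRR U=WBWB F=GWGW D=YGYG B=YBYB
After move 2 (R'): R=RRRR U=WYWY F=GBGB D=YWYW B=GBGB
After move 3 (R'): R=RRRR U=WGWG F=GYGY D=YBYB B=WBWB
Query: L face = OOOO

Answer: O O O O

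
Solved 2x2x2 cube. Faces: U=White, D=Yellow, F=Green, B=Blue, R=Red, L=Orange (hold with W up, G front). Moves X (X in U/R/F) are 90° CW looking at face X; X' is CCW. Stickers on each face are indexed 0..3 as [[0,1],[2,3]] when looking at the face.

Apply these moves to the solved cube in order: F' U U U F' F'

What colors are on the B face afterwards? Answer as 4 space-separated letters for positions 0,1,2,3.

Answer: Y R B B

Derivation:
After move 1 (F'): F=GGGG U=WWRR R=YRYR D=OOYY L=OWOW
After move 2 (U): U=RWRW F=YRGG R=BBYR B=OWBB L=GGOW
After move 3 (U): U=RRWW F=BBGG R=OWYR B=GGBB L=YROW
After move 4 (U): U=WRWR F=OWGG R=GGYR B=YRBB L=BBOW
After move 5 (F'): F=WGOG U=WRGY R=OGOR D=BWYY L=BROW
After move 6 (F'): F=GGWO U=WROO R=WGBR D=RWYY L=BYOG
Query: B face = YRBB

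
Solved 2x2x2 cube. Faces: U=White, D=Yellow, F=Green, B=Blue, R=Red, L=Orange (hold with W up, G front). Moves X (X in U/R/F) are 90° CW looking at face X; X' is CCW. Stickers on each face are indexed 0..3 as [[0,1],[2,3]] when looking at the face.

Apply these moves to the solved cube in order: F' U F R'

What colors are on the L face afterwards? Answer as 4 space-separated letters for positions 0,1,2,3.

After move 1 (F'): F=GGGG U=WWRR R=YRYR D=OOYY L=OWOW
After move 2 (U): U=RWRW F=YRGG R=BBYR B=OWBB L=GGOW
After move 3 (F): F=GYGR U=RWWG R=RBWR D=YBYY L=GOOO
After move 4 (R'): R=BRRW U=RBWO F=GWGG D=YYYR B=YWBB
Query: L face = GOOO

Answer: G O O O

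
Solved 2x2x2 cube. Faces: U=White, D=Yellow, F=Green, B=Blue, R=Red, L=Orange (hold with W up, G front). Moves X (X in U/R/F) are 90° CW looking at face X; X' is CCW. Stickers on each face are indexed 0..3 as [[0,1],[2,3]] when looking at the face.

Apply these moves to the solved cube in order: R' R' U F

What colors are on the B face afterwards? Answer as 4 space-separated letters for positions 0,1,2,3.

Answer: O O G B

Derivation:
After move 1 (R'): R=RRRR U=WBWB F=GWGW D=YGYG B=YBYB
After move 2 (R'): R=RRRR U=WYWY F=GBGB D=YWYW B=GBGB
After move 3 (U): U=WWYY F=RRGB R=GBRR B=OOGB L=GBOO
After move 4 (F): F=GRBR U=WWOB R=YBYR D=RGYW L=GYOW
Query: B face = OOGB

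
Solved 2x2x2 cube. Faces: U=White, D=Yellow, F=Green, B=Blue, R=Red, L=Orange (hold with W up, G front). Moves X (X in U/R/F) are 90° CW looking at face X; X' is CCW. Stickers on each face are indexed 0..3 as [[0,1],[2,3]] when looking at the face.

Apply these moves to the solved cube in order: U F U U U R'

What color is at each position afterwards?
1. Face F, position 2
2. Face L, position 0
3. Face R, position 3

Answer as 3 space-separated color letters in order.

After move 1 (U): U=WWWW F=RRGG R=BBRR B=OOBB L=GGOO
After move 2 (F): F=GRGR U=WWOG R=WBWR D=RBYY L=GYOY
After move 3 (U): U=OWGW F=WBGR R=OOWR B=GYBB L=GROY
After move 4 (U): U=GOWW F=OOGR R=GYWR B=GRBB L=WBOY
After move 5 (U): U=WGWO F=GYGR R=GRWR B=WBBB L=OOOY
After move 6 (R'): R=RRGW U=WBWW F=GGGO D=RYYR B=YBBB
Query 1: F[2] = G
Query 2: L[0] = O
Query 3: R[3] = W

Answer: G O W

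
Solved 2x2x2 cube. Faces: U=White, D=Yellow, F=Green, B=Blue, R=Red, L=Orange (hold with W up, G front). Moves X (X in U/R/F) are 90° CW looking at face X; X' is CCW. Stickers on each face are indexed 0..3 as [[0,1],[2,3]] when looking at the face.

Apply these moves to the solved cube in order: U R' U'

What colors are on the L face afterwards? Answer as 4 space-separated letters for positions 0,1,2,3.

Answer: Y O O O

Derivation:
After move 1 (U): U=WWWW F=RRGG R=BBRR B=OOBB L=GGOO
After move 2 (R'): R=BRBR U=WBWO F=RWGW D=YRYG B=YOYB
After move 3 (U'): U=BOWW F=GGGW R=RWBR B=BRYB L=YOOO
Query: L face = YOOO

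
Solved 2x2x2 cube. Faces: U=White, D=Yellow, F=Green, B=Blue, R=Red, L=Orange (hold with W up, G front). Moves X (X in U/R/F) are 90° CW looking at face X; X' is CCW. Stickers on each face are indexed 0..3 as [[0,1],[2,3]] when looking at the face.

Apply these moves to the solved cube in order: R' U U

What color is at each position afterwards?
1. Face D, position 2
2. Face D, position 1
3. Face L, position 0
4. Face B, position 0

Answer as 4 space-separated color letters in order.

Answer: Y G R G

Derivation:
After move 1 (R'): R=RRRR U=WBWB F=GWGW D=YGYG B=YBYB
After move 2 (U): U=WWBB F=RRGW R=YBRR B=OOYB L=GWOO
After move 3 (U): U=BWBW F=YBGW R=OORR B=GWYB L=RROO
Query 1: D[2] = Y
Query 2: D[1] = G
Query 3: L[0] = R
Query 4: B[0] = G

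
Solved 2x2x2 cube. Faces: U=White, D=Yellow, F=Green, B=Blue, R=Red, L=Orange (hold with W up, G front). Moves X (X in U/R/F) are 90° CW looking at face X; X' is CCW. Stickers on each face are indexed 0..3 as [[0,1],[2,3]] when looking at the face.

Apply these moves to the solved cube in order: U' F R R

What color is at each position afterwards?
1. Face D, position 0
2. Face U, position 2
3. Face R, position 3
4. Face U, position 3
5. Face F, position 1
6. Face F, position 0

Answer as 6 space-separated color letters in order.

Answer: R O W Y B G

Derivation:
After move 1 (U'): U=WWWW F=OOGG R=GGRR B=RRBB L=BBOO
After move 2 (F): F=GOGO U=WWOB R=WGWR D=RGYY L=BYOY
After move 3 (R): R=WWRG U=WOOO F=GGGY D=RBYR B=BRWB
After move 4 (R): R=RWGW U=WGOY F=GBGR D=RWYB B=OROB
Query 1: D[0] = R
Query 2: U[2] = O
Query 3: R[3] = W
Query 4: U[3] = Y
Query 5: F[1] = B
Query 6: F[0] = G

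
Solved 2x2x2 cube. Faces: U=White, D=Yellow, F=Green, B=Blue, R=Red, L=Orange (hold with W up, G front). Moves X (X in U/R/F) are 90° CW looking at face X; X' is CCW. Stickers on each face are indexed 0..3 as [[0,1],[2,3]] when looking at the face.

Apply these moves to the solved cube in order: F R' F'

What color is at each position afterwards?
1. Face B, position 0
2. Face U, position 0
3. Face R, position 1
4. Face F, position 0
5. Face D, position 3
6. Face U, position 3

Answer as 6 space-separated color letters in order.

After move 1 (F): F=GGGG U=WWOO R=WRWR D=RRYY L=OYOY
After move 2 (R'): R=RRWW U=WBOB F=GWGO D=RGYG B=YBRB
After move 3 (F'): F=WOGG U=WBRW R=GRRW D=YYYG L=OBOO
Query 1: B[0] = Y
Query 2: U[0] = W
Query 3: R[1] = R
Query 4: F[0] = W
Query 5: D[3] = G
Query 6: U[3] = W

Answer: Y W R W G W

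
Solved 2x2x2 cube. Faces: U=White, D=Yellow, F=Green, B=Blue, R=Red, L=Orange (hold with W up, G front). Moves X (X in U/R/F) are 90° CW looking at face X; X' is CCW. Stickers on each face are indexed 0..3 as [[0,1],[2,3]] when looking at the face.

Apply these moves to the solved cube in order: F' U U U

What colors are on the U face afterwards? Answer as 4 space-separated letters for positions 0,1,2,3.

Answer: W R W R

Derivation:
After move 1 (F'): F=GGGG U=WWRR R=YRYR D=OOYY L=OWOW
After move 2 (U): U=RWRW F=YRGG R=BBYR B=OWBB L=GGOW
After move 3 (U): U=RRWW F=BBGG R=OWYR B=GGBB L=YROW
After move 4 (U): U=WRWR F=OWGG R=GGYR B=YRBB L=BBOW
Query: U face = WRWR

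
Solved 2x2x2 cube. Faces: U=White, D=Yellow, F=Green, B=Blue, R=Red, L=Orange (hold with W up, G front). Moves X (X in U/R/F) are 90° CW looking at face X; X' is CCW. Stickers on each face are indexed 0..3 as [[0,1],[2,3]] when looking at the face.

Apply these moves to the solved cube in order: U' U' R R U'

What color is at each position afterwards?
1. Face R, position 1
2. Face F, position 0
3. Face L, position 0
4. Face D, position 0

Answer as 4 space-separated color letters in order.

Answer: B R G Y

Derivation:
After move 1 (U'): U=WWWW F=OOGG R=GGRR B=RRBB L=BBOO
After move 2 (U'): U=WWWW F=BBGG R=OORR B=GGBB L=RROO
After move 3 (R): R=RORO U=WBWG F=BYGY D=YBYG B=WGWB
After move 4 (R): R=RROO U=WYWY F=BBGG D=YWYW B=GGBB
After move 5 (U'): U=YYWW F=RRGG R=BBOO B=RRBB L=GGOO
Query 1: R[1] = B
Query 2: F[0] = R
Query 3: L[0] = G
Query 4: D[0] = Y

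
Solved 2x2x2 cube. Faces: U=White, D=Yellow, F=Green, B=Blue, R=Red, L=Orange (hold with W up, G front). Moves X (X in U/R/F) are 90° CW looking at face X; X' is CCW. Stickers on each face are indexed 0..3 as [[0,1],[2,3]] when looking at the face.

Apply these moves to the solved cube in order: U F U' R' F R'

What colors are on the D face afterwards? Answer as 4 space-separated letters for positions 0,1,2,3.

After move 1 (U): U=WWWW F=RRGG R=BBRR B=OOBB L=GGOO
After move 2 (F): F=GRGR U=WWOG R=WBWR D=RBYY L=GYOY
After move 3 (U'): U=WGWO F=GYGR R=GRWR B=WBBB L=OOOY
After move 4 (R'): R=RRGW U=WBWW F=GGGO D=RYYR B=YBBB
After move 5 (F): F=GGOG U=WBYO R=WRWW D=GRYR L=OROY
After move 6 (R'): R=RWWW U=WBYY F=GBOO D=GGYG B=RBRB
Query: D face = GGYG

Answer: G G Y G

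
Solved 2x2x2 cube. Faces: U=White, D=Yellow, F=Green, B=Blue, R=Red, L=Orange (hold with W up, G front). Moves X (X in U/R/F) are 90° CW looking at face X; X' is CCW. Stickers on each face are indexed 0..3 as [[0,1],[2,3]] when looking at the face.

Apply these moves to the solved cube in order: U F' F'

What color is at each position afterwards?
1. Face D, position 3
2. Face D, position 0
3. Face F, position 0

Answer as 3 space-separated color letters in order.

After move 1 (U): U=WWWW F=RRGG R=BBRR B=OOBB L=GGOO
After move 2 (F'): F=RGRG U=WWBR R=YBYR D=GOYY L=GWOW
After move 3 (F'): F=GGRR U=WWYY R=OBGR D=WWYY L=GROB
Query 1: D[3] = Y
Query 2: D[0] = W
Query 3: F[0] = G

Answer: Y W G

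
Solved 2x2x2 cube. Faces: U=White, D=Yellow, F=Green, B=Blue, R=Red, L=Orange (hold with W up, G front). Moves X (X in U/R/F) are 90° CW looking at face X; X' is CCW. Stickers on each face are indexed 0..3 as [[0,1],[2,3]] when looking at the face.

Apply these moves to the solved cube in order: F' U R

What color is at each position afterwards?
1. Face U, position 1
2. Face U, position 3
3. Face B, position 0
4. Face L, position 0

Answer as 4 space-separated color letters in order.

After move 1 (F'): F=GGGG U=WWRR R=YRYR D=OOYY L=OWOW
After move 2 (U): U=RWRW F=YRGG R=BBYR B=OWBB L=GGOW
After move 3 (R): R=YBRB U=RRRG F=YOGY D=OBYO B=WWWB
Query 1: U[1] = R
Query 2: U[3] = G
Query 3: B[0] = W
Query 4: L[0] = G

Answer: R G W G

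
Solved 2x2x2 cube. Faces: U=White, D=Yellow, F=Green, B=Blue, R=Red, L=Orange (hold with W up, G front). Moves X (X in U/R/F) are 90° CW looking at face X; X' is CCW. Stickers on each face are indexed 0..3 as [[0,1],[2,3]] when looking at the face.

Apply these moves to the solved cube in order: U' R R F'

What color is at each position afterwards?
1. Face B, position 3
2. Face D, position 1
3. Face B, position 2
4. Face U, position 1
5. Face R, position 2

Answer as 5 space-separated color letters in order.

After move 1 (U'): U=WWWW F=OOGG R=GGRR B=RRBB L=BBOO
After move 2 (R): R=RGRG U=WOWG F=OYGY D=YBYR B=WRWB
After move 3 (R): R=RRGG U=WYWY F=OBGR D=YWYW B=GROB
After move 4 (F'): F=BROG U=WYRG R=WRYG D=BOYW L=BYOW
Query 1: B[3] = B
Query 2: D[1] = O
Query 3: B[2] = O
Query 4: U[1] = Y
Query 5: R[2] = Y

Answer: B O O Y Y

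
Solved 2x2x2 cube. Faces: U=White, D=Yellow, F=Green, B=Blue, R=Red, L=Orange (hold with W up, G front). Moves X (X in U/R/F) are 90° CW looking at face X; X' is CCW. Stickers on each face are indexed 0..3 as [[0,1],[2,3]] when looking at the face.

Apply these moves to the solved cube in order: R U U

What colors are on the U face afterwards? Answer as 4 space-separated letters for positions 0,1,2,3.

Answer: G W G W

Derivation:
After move 1 (R): R=RRRR U=WGWG F=GYGY D=YBYB B=WBWB
After move 2 (U): U=WWGG F=RRGY R=WBRR B=OOWB L=GYOO
After move 3 (U): U=GWGW F=WBGY R=OORR B=GYWB L=RROO
Query: U face = GWGW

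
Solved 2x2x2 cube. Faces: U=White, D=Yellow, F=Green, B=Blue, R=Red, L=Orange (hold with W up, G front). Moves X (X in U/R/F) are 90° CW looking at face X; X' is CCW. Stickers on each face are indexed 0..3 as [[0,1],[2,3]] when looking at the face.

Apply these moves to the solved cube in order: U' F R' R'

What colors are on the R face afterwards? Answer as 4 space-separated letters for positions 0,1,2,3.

After move 1 (U'): U=WWWW F=OOGG R=GGRR B=RRBB L=BBOO
After move 2 (F): F=GOGO U=WWOB R=WGWR D=RGYY L=BYOY
After move 3 (R'): R=GRWW U=WBOR F=GWGB D=ROYO B=YRGB
After move 4 (R'): R=RWGW U=WGOY F=GBGR D=RWYB B=OROB
Query: R face = RWGW

Answer: R W G W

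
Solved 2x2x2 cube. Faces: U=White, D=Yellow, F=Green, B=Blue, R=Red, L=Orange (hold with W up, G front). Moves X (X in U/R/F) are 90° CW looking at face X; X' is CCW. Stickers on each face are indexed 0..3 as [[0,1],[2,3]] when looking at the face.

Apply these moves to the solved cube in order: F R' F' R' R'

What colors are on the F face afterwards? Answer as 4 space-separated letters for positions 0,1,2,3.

After move 1 (F): F=GGGG U=WWOO R=WRWR D=RRYY L=OYOY
After move 2 (R'): R=RRWW U=WBOB F=GWGO D=RGYG B=YBRB
After move 3 (F'): F=WOGG U=WBRW R=GRRW D=YYYG L=OBOO
After move 4 (R'): R=RWGR U=WRRY F=WBGW D=YOYG B=GBYB
After move 5 (R'): R=WRRG U=WYRG F=WRGY D=YBYW B=GBOB
Query: F face = WRGY

Answer: W R G Y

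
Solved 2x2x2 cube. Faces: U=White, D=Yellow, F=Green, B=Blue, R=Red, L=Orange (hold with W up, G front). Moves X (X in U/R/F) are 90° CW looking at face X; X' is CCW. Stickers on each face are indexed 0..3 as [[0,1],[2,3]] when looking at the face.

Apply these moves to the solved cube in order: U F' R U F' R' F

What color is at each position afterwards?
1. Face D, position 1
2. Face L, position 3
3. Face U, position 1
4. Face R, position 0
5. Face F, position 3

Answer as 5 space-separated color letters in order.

Answer: O Y W R W

Derivation:
After move 1 (U): U=WWWW F=RRGG R=BBRR B=OOBB L=GGOO
After move 2 (F'): F=RGRG U=WWBR R=YBYR D=GOYY L=GWOW
After move 3 (R): R=YYRB U=WGBG F=RORY D=GBYO B=ROWB
After move 4 (U): U=BWGG F=YYRY R=RORB B=GWWB L=ROOW
After move 5 (F'): F=YYYR U=BWRR R=BOGB D=OWYO L=RGOG
After move 6 (R'): R=OBBG U=BWRG F=YWYR D=OYYR B=OWWB
After move 7 (F): F=YYRW U=BWGG R=RBGG D=BOYR L=ROOY
Query 1: D[1] = O
Query 2: L[3] = Y
Query 3: U[1] = W
Query 4: R[0] = R
Query 5: F[3] = W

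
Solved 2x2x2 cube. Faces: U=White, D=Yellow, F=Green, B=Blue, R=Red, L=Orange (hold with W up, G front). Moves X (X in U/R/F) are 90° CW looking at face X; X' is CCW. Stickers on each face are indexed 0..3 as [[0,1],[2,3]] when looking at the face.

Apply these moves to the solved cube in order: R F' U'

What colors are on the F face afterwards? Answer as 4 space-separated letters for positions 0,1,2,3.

After move 1 (R): R=RRRR U=WGWG F=GYGY D=YBYB B=WBWB
After move 2 (F'): F=YYGG U=WGRR R=BRYR D=OOYB L=OGOW
After move 3 (U'): U=GRWR F=OGGG R=YYYR B=BRWB L=WBOW
Query: F face = OGGG

Answer: O G G G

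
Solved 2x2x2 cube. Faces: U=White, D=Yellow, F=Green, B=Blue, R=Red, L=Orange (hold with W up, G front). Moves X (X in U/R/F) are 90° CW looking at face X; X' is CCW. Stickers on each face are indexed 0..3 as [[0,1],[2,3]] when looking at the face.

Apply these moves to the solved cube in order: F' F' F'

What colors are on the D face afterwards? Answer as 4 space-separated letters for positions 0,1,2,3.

After move 1 (F'): F=GGGG U=WWRR R=YRYR D=OOYY L=OWOW
After move 2 (F'): F=GGGG U=WWYY R=OROR D=WWYY L=OROR
After move 3 (F'): F=GGGG U=WWOO R=WRWR D=RRYY L=OYOY
Query: D face = RRYY

Answer: R R Y Y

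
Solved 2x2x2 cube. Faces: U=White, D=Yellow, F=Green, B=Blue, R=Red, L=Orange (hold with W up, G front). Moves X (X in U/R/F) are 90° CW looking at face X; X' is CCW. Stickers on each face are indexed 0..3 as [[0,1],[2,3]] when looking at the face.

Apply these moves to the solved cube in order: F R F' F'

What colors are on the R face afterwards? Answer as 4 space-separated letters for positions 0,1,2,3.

Answer: Y W Y R

Derivation:
After move 1 (F): F=GGGG U=WWOO R=WRWR D=RRYY L=OYOY
After move 2 (R): R=WWRR U=WGOG F=GRGY D=RBYB B=OBWB
After move 3 (F'): F=RYGG U=WGWR R=BWRR D=YYYB L=OGOO
After move 4 (F'): F=YGRG U=WGBR R=YWYR D=GOYB L=OROW
Query: R face = YWYR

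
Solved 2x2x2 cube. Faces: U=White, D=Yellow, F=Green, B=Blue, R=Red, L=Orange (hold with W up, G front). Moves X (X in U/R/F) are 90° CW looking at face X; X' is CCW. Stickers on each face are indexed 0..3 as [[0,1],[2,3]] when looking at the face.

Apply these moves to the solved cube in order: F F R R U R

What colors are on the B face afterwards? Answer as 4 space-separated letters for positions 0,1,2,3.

After move 1 (F): F=GGGG U=WWOO R=WRWR D=RRYY L=OYOY
After move 2 (F): F=GGGG U=WWYY R=OROR D=WWYY L=OROR
After move 3 (R): R=OORR U=WGYG F=GWGY D=WBYB B=YBWB
After move 4 (R): R=RORO U=WWYY F=GBGB D=WWYY B=GBGB
After move 5 (U): U=YWYW F=ROGB R=GBRO B=ORGB L=GBOR
After move 6 (R): R=RGOB U=YOYB F=RWGY D=WGYO B=WRWB
Query: B face = WRWB

Answer: W R W B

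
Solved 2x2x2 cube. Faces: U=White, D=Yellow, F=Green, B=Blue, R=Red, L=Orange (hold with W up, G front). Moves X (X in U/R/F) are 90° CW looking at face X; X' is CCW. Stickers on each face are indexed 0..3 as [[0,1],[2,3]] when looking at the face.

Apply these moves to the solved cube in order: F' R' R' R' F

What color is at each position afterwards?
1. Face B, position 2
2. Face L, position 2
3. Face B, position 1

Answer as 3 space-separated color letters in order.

After move 1 (F'): F=GGGG U=WWRR R=YRYR D=OOYY L=OWOW
After move 2 (R'): R=RRYY U=WBRB F=GWGR D=OGYG B=YBOB
After move 3 (R'): R=RYRY U=WORY F=GBGB D=OWYR B=GBGB
After move 4 (R'): R=YYRR U=WGRG F=GOGY D=OBYB B=RBWB
After move 5 (F): F=GGYO U=WGWW R=RYGR D=RYYB L=OOOB
Query 1: B[2] = W
Query 2: L[2] = O
Query 3: B[1] = B

Answer: W O B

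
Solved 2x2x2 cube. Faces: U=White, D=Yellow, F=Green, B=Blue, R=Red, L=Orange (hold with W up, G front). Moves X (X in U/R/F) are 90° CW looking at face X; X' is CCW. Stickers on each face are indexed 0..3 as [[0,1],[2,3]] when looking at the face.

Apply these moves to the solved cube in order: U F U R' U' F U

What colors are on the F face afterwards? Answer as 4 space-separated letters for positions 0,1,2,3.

Answer: O W W R

Derivation:
After move 1 (U): U=WWWW F=RRGG R=BBRR B=OOBB L=GGOO
After move 2 (F): F=GRGR U=WWOG R=WBWR D=RBYY L=GYOY
After move 3 (U): U=OWGW F=WBGR R=OOWR B=GYBB L=GROY
After move 4 (R'): R=OROW U=OBGG F=WWGW D=RBYR B=YYBB
After move 5 (U'): U=BGOG F=GRGW R=WWOW B=ORBB L=YYOY
After move 6 (F): F=GGWR U=BGYY R=OWGW D=OWYR L=YROB
After move 7 (U): U=YBYG F=OWWR R=ORGW B=YRBB L=GGOB
Query: F face = OWWR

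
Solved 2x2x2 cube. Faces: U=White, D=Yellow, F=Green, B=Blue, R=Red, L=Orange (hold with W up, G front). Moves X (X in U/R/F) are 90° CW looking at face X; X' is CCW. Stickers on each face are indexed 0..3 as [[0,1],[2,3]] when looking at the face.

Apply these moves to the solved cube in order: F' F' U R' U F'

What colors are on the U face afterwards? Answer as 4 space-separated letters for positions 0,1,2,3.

Answer: Y Y Y B

Derivation:
After move 1 (F'): F=GGGG U=WWRR R=YRYR D=OOYY L=OWOW
After move 2 (F'): F=GGGG U=WWYY R=OROR D=WWYY L=OROR
After move 3 (U): U=YWYW F=ORGG R=BBOR B=ORBB L=GGOR
After move 4 (R'): R=BRBO U=YBYO F=OWGW D=WRYG B=YRWB
After move 5 (U): U=YYOB F=BRGW R=YRBO B=GGWB L=OWOR
After move 6 (F'): F=RWBG U=YYYB R=RRWO D=WRYG L=OBOO
Query: U face = YYYB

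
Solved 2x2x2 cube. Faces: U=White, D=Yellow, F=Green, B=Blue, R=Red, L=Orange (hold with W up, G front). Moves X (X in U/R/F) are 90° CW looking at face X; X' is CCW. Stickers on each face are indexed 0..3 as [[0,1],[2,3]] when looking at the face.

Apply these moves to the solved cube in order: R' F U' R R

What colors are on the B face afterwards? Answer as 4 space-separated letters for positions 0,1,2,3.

Answer: W R Y B

Derivation:
After move 1 (R'): R=RRRR U=WBWB F=GWGW D=YGYG B=YBYB
After move 2 (F): F=GGWW U=WBOO R=WRBR D=RRYG L=OYOG
After move 3 (U'): U=BOWO F=OYWW R=GGBR B=WRYB L=YBOG
After move 4 (R): R=BGRG U=BYWW F=ORWG D=RYYW B=OROB
After move 5 (R): R=RBGG U=BRWG F=OYWW D=ROYO B=WRYB
Query: B face = WRYB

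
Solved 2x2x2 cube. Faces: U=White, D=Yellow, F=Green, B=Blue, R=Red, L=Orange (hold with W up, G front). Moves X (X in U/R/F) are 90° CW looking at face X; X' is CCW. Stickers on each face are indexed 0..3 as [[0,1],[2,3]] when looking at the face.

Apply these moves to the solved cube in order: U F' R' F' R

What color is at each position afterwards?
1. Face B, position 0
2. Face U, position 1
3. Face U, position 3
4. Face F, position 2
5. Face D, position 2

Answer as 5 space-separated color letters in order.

Answer: Y R R R Y

Derivation:
After move 1 (U): U=WWWW F=RRGG R=BBRR B=OOBB L=GGOO
After move 2 (F'): F=RGRG U=WWBR R=YBYR D=GOYY L=GWOW
After move 3 (R'): R=BRYY U=WBBO F=RWRR D=GGYG B=YOOB
After move 4 (F'): F=WRRR U=WBBY R=GRGY D=WWYG L=GOOB
After move 5 (R): R=GGYR U=WRBR F=WWRG D=WOYY B=YOBB
Query 1: B[0] = Y
Query 2: U[1] = R
Query 3: U[3] = R
Query 4: F[2] = R
Query 5: D[2] = Y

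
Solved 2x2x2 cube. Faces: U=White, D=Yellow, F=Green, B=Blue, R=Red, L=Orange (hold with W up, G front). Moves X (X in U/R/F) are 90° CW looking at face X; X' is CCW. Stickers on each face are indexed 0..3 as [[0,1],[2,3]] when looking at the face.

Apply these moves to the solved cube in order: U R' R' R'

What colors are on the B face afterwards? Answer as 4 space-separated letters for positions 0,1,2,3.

Answer: W O W B

Derivation:
After move 1 (U): U=WWWW F=RRGG R=BBRR B=OOBB L=GGOO
After move 2 (R'): R=BRBR U=WBWO F=RWGW D=YRYG B=YOYB
After move 3 (R'): R=RRBB U=WYWY F=RBGO D=YWYW B=GORB
After move 4 (R'): R=RBRB U=WRWG F=RYGY D=YBYO B=WOWB
Query: B face = WOWB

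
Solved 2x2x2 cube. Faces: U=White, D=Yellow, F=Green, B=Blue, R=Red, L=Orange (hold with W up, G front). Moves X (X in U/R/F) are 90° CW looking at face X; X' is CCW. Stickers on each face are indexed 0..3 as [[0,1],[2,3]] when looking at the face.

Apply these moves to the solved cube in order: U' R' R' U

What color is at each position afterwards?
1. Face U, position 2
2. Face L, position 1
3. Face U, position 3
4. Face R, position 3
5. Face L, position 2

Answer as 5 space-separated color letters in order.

After move 1 (U'): U=WWWW F=OOGG R=GGRR B=RRBB L=BBOO
After move 2 (R'): R=GRGR U=WBWR F=OWGW D=YOYG B=YRYB
After move 3 (R'): R=RRGG U=WYWY F=OBGR D=YWYW B=GROB
After move 4 (U): U=WWYY F=RRGR R=GRGG B=BBOB L=OBOO
Query 1: U[2] = Y
Query 2: L[1] = B
Query 3: U[3] = Y
Query 4: R[3] = G
Query 5: L[2] = O

Answer: Y B Y G O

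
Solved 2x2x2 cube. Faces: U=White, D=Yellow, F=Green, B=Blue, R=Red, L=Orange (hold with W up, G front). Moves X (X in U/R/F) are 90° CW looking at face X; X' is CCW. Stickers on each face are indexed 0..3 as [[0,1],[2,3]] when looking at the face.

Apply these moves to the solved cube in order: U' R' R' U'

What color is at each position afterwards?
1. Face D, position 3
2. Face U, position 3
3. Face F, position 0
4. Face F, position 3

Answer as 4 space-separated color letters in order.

Answer: W W B R

Derivation:
After move 1 (U'): U=WWWW F=OOGG R=GGRR B=RRBB L=BBOO
After move 2 (R'): R=GRGR U=WBWR F=OWGW D=YOYG B=YRYB
After move 3 (R'): R=RRGG U=WYWY F=OBGR D=YWYW B=GROB
After move 4 (U'): U=YYWW F=BBGR R=OBGG B=RROB L=GROO
Query 1: D[3] = W
Query 2: U[3] = W
Query 3: F[0] = B
Query 4: F[3] = R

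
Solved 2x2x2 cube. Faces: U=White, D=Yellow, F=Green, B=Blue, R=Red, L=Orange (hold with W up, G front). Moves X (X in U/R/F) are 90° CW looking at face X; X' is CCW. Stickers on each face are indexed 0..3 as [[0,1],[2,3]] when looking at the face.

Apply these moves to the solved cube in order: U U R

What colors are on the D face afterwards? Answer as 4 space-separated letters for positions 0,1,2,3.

After move 1 (U): U=WWWW F=RRGG R=BBRR B=OOBB L=GGOO
After move 2 (U): U=WWWW F=BBGG R=OORR B=GGBB L=RROO
After move 3 (R): R=RORO U=WBWG F=BYGY D=YBYG B=WGWB
Query: D face = YBYG

Answer: Y B Y G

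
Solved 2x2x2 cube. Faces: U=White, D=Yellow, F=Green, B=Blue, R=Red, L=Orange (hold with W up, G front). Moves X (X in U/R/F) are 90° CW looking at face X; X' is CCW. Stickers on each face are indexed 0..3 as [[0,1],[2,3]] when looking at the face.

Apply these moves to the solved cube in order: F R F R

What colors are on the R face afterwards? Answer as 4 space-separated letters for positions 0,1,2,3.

Answer: G O R W

Derivation:
After move 1 (F): F=GGGG U=WWOO R=WRWR D=RRYY L=OYOY
After move 2 (R): R=WWRR U=WGOG F=GRGY D=RBYB B=OBWB
After move 3 (F): F=GGYR U=WGYY R=OWGR D=RWYB L=OROB
After move 4 (R): R=GORW U=WGYR F=GWYB D=RWYO B=YBGB
Query: R face = GORW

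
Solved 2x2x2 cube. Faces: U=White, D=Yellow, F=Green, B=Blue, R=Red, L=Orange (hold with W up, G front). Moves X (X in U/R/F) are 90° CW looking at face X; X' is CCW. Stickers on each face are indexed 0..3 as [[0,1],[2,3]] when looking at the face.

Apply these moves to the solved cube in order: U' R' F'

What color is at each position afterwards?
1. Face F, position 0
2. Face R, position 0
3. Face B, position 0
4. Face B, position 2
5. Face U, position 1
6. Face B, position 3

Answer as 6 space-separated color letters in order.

After move 1 (U'): U=WWWW F=OOGG R=GGRR B=RRBB L=BBOO
After move 2 (R'): R=GRGR U=WBWR F=OWGW D=YOYG B=YRYB
After move 3 (F'): F=WWOG U=WBGG R=ORYR D=BOYG L=BROW
Query 1: F[0] = W
Query 2: R[0] = O
Query 3: B[0] = Y
Query 4: B[2] = Y
Query 5: U[1] = B
Query 6: B[3] = B

Answer: W O Y Y B B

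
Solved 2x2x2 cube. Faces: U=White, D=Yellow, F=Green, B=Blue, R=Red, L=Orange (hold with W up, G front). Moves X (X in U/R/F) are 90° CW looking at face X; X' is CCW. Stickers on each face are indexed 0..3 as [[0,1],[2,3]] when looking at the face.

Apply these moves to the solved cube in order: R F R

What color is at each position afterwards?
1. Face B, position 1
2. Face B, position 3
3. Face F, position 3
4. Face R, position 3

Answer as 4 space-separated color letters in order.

Answer: B B B R

Derivation:
After move 1 (R): R=RRRR U=WGWG F=GYGY D=YBYB B=WBWB
After move 2 (F): F=GGYY U=WGOO R=WRGR D=RRYB L=OYOB
After move 3 (R): R=GWRR U=WGOY F=GRYB D=RWYW B=OBGB
Query 1: B[1] = B
Query 2: B[3] = B
Query 3: F[3] = B
Query 4: R[3] = R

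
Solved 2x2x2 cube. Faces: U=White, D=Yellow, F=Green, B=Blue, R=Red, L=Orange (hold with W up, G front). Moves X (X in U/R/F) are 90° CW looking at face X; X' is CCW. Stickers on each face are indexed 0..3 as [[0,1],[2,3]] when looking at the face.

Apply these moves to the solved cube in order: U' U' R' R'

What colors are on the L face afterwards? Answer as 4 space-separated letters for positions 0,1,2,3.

Answer: R R O O

Derivation:
After move 1 (U'): U=WWWW F=OOGG R=GGRR B=RRBB L=BBOO
After move 2 (U'): U=WWWW F=BBGG R=OORR B=GGBB L=RROO
After move 3 (R'): R=OROR U=WBWG F=BWGW D=YBYG B=YGYB
After move 4 (R'): R=RROO U=WYWY F=BBGG D=YWYW B=GGBB
Query: L face = RROO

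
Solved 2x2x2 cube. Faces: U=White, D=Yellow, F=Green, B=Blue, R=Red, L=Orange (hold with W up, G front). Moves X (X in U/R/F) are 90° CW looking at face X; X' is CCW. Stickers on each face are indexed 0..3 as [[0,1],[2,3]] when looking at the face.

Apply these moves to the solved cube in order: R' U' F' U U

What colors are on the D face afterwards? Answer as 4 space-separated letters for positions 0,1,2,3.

After move 1 (R'): R=RRRR U=WBWB F=GWGW D=YGYG B=YBYB
After move 2 (U'): U=BBWW F=OOGW R=GWRR B=RRYB L=YBOO
After move 3 (F'): F=OWOG U=BBGR R=GWYR D=BOYG L=YWOW
After move 4 (U): U=GBRB F=GWOG R=RRYR B=YWYB L=OWOW
After move 5 (U): U=RGBB F=RROG R=YWYR B=OWYB L=GWOW
Query: D face = BOYG

Answer: B O Y G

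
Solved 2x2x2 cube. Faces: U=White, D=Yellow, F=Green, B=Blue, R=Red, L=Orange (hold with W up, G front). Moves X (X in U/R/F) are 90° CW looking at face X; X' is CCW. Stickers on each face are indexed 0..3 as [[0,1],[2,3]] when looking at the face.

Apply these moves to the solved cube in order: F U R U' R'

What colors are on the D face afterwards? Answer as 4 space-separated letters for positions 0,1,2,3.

After move 1 (F): F=GGGG U=WWOO R=WRWR D=RRYY L=OYOY
After move 2 (U): U=OWOW F=WRGG R=BBWR B=OYBB L=GGOY
After move 3 (R): R=WBRB U=OROG F=WRGY D=RBYO B=WYWB
After move 4 (U'): U=RGOO F=GGGY R=WRRB B=WBWB L=WYOY
After move 5 (R'): R=RBWR U=RWOW F=GGGO D=RGYY B=OBBB
Query: D face = RGYY

Answer: R G Y Y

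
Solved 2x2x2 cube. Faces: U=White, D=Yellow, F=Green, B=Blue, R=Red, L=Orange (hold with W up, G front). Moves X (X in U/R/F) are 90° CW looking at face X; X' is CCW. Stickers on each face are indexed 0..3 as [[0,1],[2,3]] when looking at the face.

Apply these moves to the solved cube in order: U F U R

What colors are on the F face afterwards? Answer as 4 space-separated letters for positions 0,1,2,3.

Answer: W B G Y

Derivation:
After move 1 (U): U=WWWW F=RRGG R=BBRR B=OOBB L=GGOO
After move 2 (F): F=GRGR U=WWOG R=WBWR D=RBYY L=GYOY
After move 3 (U): U=OWGW F=WBGR R=OOWR B=GYBB L=GROY
After move 4 (R): R=WORO U=OBGR F=WBGY D=RBYG B=WYWB
Query: F face = WBGY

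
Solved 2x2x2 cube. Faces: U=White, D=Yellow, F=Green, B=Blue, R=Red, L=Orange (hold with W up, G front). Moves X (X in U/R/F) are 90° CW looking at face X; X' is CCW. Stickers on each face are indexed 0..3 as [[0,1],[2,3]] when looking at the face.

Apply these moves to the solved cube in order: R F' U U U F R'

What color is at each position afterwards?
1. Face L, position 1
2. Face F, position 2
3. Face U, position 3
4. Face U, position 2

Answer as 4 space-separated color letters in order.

Answer: O G B W

Derivation:
After move 1 (R): R=RRRR U=WGWG F=GYGY D=YBYB B=WBWB
After move 2 (F'): F=YYGG U=WGRR R=BRYR D=OOYB L=OGOW
After move 3 (U): U=RWRG F=BRGG R=WBYR B=OGWB L=YYOW
After move 4 (U): U=RRGW F=WBGG R=OGYR B=YYWB L=BROW
After move 5 (U): U=GRWR F=OGGG R=YYYR B=BRWB L=WBOW
After move 6 (F): F=GOGG U=GRWB R=WYRR D=YYYB L=WOOO
After move 7 (R'): R=YRWR U=GWWB F=GRGB D=YOYG B=BRYB
Query 1: L[1] = O
Query 2: F[2] = G
Query 3: U[3] = B
Query 4: U[2] = W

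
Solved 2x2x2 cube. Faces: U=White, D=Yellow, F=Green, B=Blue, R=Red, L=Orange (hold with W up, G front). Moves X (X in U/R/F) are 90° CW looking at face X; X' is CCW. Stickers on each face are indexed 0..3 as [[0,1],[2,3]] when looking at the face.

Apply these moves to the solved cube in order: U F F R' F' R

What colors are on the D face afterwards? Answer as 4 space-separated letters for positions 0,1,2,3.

After move 1 (U): U=WWWW F=RRGG R=BBRR B=OOBB L=GGOO
After move 2 (F): F=GRGR U=WWOG R=WBWR D=RBYY L=GYOY
After move 3 (F): F=GGRR U=WWYY R=OBGR D=WWYY L=GROB
After move 4 (R'): R=BROG U=WBYO F=GWRY D=WGYR B=YOWB
After move 5 (F'): F=WYGR U=WBBO R=GRWG D=RBYR L=GOOY
After move 6 (R): R=WGGR U=WYBR F=WBGR D=RWYY B=OOBB
Query: D face = RWYY

Answer: R W Y Y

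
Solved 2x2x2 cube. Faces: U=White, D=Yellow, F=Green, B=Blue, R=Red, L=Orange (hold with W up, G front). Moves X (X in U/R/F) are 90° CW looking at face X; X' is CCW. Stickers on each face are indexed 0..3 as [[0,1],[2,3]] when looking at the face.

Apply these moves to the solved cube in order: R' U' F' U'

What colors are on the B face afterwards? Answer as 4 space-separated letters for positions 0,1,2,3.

Answer: G W Y B

Derivation:
After move 1 (R'): R=RRRR U=WBWB F=GWGW D=YGYG B=YBYB
After move 2 (U'): U=BBWW F=OOGW R=GWRR B=RRYB L=YBOO
After move 3 (F'): F=OWOG U=BBGR R=GWYR D=BOYG L=YWOW
After move 4 (U'): U=BRBG F=YWOG R=OWYR B=GWYB L=RROW
Query: B face = GWYB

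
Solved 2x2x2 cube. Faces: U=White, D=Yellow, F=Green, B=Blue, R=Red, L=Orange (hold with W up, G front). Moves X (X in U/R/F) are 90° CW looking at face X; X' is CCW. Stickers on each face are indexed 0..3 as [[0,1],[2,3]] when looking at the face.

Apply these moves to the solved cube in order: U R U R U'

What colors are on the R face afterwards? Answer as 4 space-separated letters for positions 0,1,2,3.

After move 1 (U): U=WWWW F=RRGG R=BBRR B=OOBB L=GGOO
After move 2 (R): R=RBRB U=WRWG F=RYGY D=YBYO B=WOWB
After move 3 (U): U=WWGR F=RBGY R=WORB B=GGWB L=RYOO
After move 4 (R): R=RWBO U=WBGY F=RBGO D=YWYG B=RGWB
After move 5 (U'): U=BYWG F=RYGO R=RBBO B=RWWB L=RGOO
Query: R face = RBBO

Answer: R B B O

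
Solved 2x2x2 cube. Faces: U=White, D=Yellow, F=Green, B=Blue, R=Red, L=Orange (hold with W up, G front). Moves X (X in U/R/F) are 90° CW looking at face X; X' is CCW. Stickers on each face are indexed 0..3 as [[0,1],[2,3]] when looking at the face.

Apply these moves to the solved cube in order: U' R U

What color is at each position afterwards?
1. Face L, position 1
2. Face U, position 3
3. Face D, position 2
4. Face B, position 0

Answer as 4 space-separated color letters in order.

Answer: Y O Y B

Derivation:
After move 1 (U'): U=WWWW F=OOGG R=GGRR B=RRBB L=BBOO
After move 2 (R): R=RGRG U=WOWG F=OYGY D=YBYR B=WRWB
After move 3 (U): U=WWGO F=RGGY R=WRRG B=BBWB L=OYOO
Query 1: L[1] = Y
Query 2: U[3] = O
Query 3: D[2] = Y
Query 4: B[0] = B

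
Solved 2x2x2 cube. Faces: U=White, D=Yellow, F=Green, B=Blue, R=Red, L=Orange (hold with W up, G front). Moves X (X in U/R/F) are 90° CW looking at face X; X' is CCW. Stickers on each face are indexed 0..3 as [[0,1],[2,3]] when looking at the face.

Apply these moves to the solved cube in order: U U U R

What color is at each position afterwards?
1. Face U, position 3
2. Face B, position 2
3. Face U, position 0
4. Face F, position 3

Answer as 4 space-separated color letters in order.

Answer: G W W Y

Derivation:
After move 1 (U): U=WWWW F=RRGG R=BBRR B=OOBB L=GGOO
After move 2 (U): U=WWWW F=BBGG R=OORR B=GGBB L=RROO
After move 3 (U): U=WWWW F=OOGG R=GGRR B=RRBB L=BBOO
After move 4 (R): R=RGRG U=WOWG F=OYGY D=YBYR B=WRWB
Query 1: U[3] = G
Query 2: B[2] = W
Query 3: U[0] = W
Query 4: F[3] = Y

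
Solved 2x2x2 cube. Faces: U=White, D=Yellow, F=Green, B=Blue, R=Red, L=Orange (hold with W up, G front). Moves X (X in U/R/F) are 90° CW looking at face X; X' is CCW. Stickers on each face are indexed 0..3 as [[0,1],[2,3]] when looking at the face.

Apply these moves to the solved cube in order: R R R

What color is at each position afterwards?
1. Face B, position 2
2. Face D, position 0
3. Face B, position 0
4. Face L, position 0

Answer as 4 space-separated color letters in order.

Answer: Y Y Y O

Derivation:
After move 1 (R): R=RRRR U=WGWG F=GYGY D=YBYB B=WBWB
After move 2 (R): R=RRRR U=WYWY F=GBGB D=YWYW B=GBGB
After move 3 (R): R=RRRR U=WBWB F=GWGW D=YGYG B=YBYB
Query 1: B[2] = Y
Query 2: D[0] = Y
Query 3: B[0] = Y
Query 4: L[0] = O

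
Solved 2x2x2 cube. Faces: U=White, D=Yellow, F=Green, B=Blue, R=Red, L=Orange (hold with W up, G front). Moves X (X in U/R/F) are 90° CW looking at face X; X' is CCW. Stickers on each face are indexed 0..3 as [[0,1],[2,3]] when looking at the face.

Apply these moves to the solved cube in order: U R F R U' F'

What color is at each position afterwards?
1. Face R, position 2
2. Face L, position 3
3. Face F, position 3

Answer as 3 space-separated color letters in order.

After move 1 (U): U=WWWW F=RRGG R=BBRR B=OOBB L=GGOO
After move 2 (R): R=RBRB U=WRWG F=RYGY D=YBYO B=WOWB
After move 3 (F): F=GRYY U=WROG R=WBGB D=RRYO L=GYOB
After move 4 (R): R=GWBB U=WROY F=GRYO D=RWYW B=GORB
After move 5 (U'): U=RYWO F=GYYO R=GRBB B=GWRB L=GOOB
After move 6 (F'): F=YOGY U=RYGB R=WRRB D=OBYW L=GOOW
Query 1: R[2] = R
Query 2: L[3] = W
Query 3: F[3] = Y

Answer: R W Y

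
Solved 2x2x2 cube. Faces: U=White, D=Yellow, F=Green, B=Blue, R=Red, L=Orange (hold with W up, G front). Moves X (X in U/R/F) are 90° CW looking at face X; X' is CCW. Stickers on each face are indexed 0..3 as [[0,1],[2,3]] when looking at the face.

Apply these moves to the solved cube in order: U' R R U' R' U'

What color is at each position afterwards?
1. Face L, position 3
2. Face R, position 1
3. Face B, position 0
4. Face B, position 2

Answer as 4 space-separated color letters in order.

Answer: O Y B W

Derivation:
After move 1 (U'): U=WWWW F=OOGG R=GGRR B=RRBB L=BBOO
After move 2 (R): R=RGRG U=WOWG F=OYGY D=YBYR B=WRWB
After move 3 (R): R=RRGG U=WYWY F=OBGR D=YWYW B=GROB
After move 4 (U'): U=YYWW F=BBGR R=OBGG B=RROB L=GROO
After move 5 (R'): R=BGOG U=YOWR F=BYGW D=YBYR B=WRWB
After move 6 (U'): U=ORYW F=GRGW R=BYOG B=BGWB L=WROO
Query 1: L[3] = O
Query 2: R[1] = Y
Query 3: B[0] = B
Query 4: B[2] = W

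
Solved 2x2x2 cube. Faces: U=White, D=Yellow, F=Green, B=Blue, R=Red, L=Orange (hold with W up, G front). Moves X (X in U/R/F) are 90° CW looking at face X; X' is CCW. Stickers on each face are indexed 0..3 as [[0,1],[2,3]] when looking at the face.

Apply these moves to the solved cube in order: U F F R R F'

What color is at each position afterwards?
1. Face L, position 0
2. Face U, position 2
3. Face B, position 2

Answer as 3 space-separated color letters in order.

Answer: G R G

Derivation:
After move 1 (U): U=WWWW F=RRGG R=BBRR B=OOBB L=GGOO
After move 2 (F): F=GRGR U=WWOG R=WBWR D=RBYY L=GYOY
After move 3 (F): F=GGRR U=WWYY R=OBGR D=WWYY L=GROB
After move 4 (R): R=GORB U=WGYR F=GWRY D=WBYO B=YOWB
After move 5 (R): R=RGBO U=WWYY F=GBRO D=WWYY B=ROGB
After move 6 (F'): F=BOGR U=WWRB R=WGWO D=RBYY L=GYOY
Query 1: L[0] = G
Query 2: U[2] = R
Query 3: B[2] = G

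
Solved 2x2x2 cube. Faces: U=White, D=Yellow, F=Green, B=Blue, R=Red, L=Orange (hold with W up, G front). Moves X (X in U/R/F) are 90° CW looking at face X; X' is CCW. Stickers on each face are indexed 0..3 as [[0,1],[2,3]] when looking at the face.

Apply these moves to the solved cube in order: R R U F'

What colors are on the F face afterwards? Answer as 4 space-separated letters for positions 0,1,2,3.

Answer: R B R G

Derivation:
After move 1 (R): R=RRRR U=WGWG F=GYGY D=YBYB B=WBWB
After move 2 (R): R=RRRR U=WYWY F=GBGB D=YWYW B=GBGB
After move 3 (U): U=WWYY F=RRGB R=GBRR B=OOGB L=GBOO
After move 4 (F'): F=RBRG U=WWGR R=WBYR D=BOYW L=GYOY
Query: F face = RBRG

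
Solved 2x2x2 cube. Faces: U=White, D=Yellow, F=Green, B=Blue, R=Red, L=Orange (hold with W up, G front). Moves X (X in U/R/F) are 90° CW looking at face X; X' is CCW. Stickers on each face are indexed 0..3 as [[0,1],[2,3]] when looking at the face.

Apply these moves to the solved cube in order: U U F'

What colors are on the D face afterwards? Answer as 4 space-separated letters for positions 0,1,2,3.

After move 1 (U): U=WWWW F=RRGG R=BBRR B=OOBB L=GGOO
After move 2 (U): U=WWWW F=BBGG R=OORR B=GGBB L=RROO
After move 3 (F'): F=BGBG U=WWOR R=YOYR D=ROYY L=RWOW
Query: D face = ROYY

Answer: R O Y Y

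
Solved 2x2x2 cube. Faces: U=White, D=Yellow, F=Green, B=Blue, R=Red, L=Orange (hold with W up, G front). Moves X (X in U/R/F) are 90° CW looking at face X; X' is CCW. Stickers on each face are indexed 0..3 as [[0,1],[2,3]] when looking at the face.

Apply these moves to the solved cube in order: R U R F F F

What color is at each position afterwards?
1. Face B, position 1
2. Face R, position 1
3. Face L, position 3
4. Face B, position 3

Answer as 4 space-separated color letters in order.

After move 1 (R): R=RRRR U=WGWG F=GYGY D=YBYB B=WBWB
After move 2 (U): U=WWGG F=RRGY R=WBRR B=OOWB L=GYOO
After move 3 (R): R=RWRB U=WRGY F=RBGB D=YWYO B=GOWB
After move 4 (F): F=GRBB U=WROY R=GWYB D=RRYO L=GYOW
After move 5 (F): F=BGBR U=WRWY R=OWYB D=YGYO L=GROR
After move 6 (F): F=BBRG U=WRRR R=WWYB D=YOYO L=GYOG
Query 1: B[1] = O
Query 2: R[1] = W
Query 3: L[3] = G
Query 4: B[3] = B

Answer: O W G B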